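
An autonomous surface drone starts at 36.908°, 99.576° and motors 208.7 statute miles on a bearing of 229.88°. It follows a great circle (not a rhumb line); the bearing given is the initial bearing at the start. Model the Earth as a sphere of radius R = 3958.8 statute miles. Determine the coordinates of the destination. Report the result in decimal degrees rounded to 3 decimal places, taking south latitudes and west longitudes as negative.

δ = 208.7/3958.8 = 0.052718 rad (3.0205°).
Start latitude φ₁ = 0.644166 rad; initial bearing θ = 4.012163 rad.
sin φ₂ = sin φ₁ cos δ + cos φ₁ sin δ cos θ = (0.600532)(0.998611) + (0.799601)(0.052694)(-0.644391) = 0.572547
φ₂ = asin(0.572547) = 0.609609 rad = 34.928°.
Δλ = atan2( sin θ sin δ cos φ₁ , cos δ − sin φ₁ sin φ₂ ) = atan2(-0.032220, 0.654778) = -0.049167 rad = -2.817°.
λ₂ = λ₁ + Δλ = 96.759°.

latitude 34.928°, longitude 96.759°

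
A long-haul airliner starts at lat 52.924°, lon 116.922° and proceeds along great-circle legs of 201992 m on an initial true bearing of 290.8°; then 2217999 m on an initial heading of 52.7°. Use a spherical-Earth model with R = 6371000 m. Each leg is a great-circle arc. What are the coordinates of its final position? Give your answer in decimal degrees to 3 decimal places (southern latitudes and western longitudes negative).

Apply the spherical direct solution leg by leg, carrying full precision between legs.
Leg 1: from (52.924°, 116.922°), δ = 201992/6371000 = 0.031705 rad, θ = 290.8° → φ = 53.535°, λ = 114.064°.
Leg 2: from (53.535°, 114.064°), δ = 2217999/6371000 = 0.348140 rad, θ = 52.7° → φ = 61.503°, λ = 148.730°.

latitude 61.503°, longitude 148.730°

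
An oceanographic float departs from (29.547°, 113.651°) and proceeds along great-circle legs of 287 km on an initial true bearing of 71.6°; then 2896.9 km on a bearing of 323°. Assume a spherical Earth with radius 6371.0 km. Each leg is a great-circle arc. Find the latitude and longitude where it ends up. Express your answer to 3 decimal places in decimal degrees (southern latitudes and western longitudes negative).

Apply the spherical direct solution leg by leg, carrying full precision between legs.
Leg 1: from (29.547°, 113.651°), δ = 287/6371 = 0.045048 rad, θ = 71.6° → φ = 30.332°, λ = 116.489°.
Leg 2: from (30.332°, 116.489°), δ = 2896.9/6371 = 0.454701 rad, θ = 323° → φ = 49.151°, λ = 92.654°.

latitude 49.151°, longitude 92.654°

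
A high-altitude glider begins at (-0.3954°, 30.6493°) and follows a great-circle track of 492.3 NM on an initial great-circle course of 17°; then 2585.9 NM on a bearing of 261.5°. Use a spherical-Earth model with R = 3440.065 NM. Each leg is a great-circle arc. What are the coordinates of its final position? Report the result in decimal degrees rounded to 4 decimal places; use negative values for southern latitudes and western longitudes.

Apply the spherical direct solution leg by leg, carrying full precision between legs.
Leg 1: from (-0.3954°, 30.6493°), δ = 492.3/3440.065 = 0.143108 rad, θ = 17° → φ = 7.4438°, λ = 33.0594°.
Leg 2: from (7.4438°, 33.0594°), δ = 2585.9/3440.065 = 0.751701 rad, θ = 261.5° → φ = -0.3118°, λ = -9.4251°.

latitude -0.3118°, longitude -9.4251°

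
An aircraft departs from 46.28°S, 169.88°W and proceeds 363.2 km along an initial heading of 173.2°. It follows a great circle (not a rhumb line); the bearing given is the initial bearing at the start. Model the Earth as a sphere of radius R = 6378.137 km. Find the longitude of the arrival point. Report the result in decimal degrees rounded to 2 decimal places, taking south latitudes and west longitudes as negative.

longitude -169.29°

Central angle δ = d/R = 0.056945 rad.
With φ₁ = -46.28° = -0.807738 rad and θ = 173.2° = 3.022910 rad:
Applying the spherical law of cosines for sides, sin φ₂ = sin φ₁ cos δ + cos φ₁ sin δ cos θ = -0.760613, so φ₂ = -49.52°.
Δλ = atan2( sin θ sin δ cos φ₁ , cos δ − sin φ₁ sin φ₂ ) = atan2(0.004657, 0.448664) = 0.010380 rad = 0.59°.
λ₂ = λ₁ + Δλ = -169.29°.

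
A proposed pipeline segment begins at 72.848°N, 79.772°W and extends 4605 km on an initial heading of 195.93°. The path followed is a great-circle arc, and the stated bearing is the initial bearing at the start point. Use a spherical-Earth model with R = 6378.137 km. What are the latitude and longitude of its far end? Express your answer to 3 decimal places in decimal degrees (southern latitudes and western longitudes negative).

latitude 31.985°, longitude -92.120°

δ = 4605/6378.137 = 0.721998 rad (41.3674°).
With φ₁ = 72.848° = 1.271437 rad and θ = 195.93° = 3.419624 rad:
sin φ₂ = sin φ₁ cos δ + cos φ₁ sin δ cos θ = (0.955526)(0.750487) + (0.294908)(0.660885)(-0.961598) = 0.529694
φ₂ = asin(0.529694) = 0.558240 rad = 31.985°.
Δλ = atan2( sin θ sin δ cos φ₁ , cos δ − sin φ₁ sin φ₂ ) = atan2(-0.053493, 0.244351) = -0.215518 rad = -12.348°.
λ₂ = λ₁ + Δλ = -92.120°.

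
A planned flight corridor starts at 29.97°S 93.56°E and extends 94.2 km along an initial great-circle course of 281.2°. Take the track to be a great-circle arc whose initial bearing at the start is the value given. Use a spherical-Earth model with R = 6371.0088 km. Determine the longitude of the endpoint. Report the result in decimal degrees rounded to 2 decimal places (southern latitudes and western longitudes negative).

Central angle δ = d/R = 0.014786 rad.
With φ₁ = -29.97° = -0.523075 rad and θ = 281.2° = 4.907866 rad:
Destination latitude: φ₂ = arcsin( sin φ₁ cos δ + cos φ₁ sin δ cos θ ) = arcsin(-0.497004) = -29.80°.
Δλ = atan2( sin θ sin δ cos φ₁ , cos δ − sin φ₁ sin φ₂ ) = atan2(-0.012564, 0.751614) = -0.016715 rad = -0.96°.
λ₂ = 93.56° + -0.96° = 92.60°.

longitude 92.60°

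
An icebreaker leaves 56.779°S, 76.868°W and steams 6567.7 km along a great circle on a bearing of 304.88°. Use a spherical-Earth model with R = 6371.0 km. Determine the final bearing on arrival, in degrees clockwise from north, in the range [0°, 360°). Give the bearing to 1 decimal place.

δ = 6567.7/6371 = 1.030874 rad (59.0647°).
With φ₁ = -56.779° = -0.990980 rad and θ = 304.88° = 5.321160 rad:
sin φ₂ = sin φ₁ cos δ + cos φ₁ sin δ cos θ = (-0.836564)(0.514069) + (0.547870)(0.857749)(0.571860) = -0.161315
φ₂ = asin(-0.161315) = -0.162023 rad = -9.283°.
Then Δλ = atan2(-0.385512, 0.379119) = -0.793758 rad, from sin θ sin δ cos φ₁ over cos δ − sin φ₁ sin φ₂.
λ₂ = λ₁ + Δλ = -122.347°.
The forward bearing on arrival equals the back-azimuth from the destination plus 180°.
Back-azimuth from P₂ (-9.3°, -122.3°) to P₁ (-56.8°, -76.9°), with Δλ' = λ₁ − λ₂ = 45.5°: atan2( sin Δλ' cos φ₁ , cos φ₂ sin φ₁ − sin φ₂ cos φ₁ cos Δλ' ) = 152.9°.
Final bearing = (152.9° + 180°) mod 360° = 332.9°.

final bearing 332.9°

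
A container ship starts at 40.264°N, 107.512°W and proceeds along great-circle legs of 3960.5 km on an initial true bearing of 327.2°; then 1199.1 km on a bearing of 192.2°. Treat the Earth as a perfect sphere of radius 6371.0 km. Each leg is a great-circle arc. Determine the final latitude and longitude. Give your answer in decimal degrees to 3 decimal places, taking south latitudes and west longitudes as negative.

Apply the spherical direct solution leg by leg, carrying full precision between legs.
Leg 1: from (40.264°, -107.512°), δ = 3960.5/6371 = 0.621645 rad, θ = 327.2° → φ = 64.019°, λ = -153.579°.
Leg 2: from (64.019°, -153.579°), δ = 1199.1/6371 = 0.188212 rad, θ = 192.2° → φ = 53.413°, λ = -157.383°.

latitude 53.413°, longitude -157.383°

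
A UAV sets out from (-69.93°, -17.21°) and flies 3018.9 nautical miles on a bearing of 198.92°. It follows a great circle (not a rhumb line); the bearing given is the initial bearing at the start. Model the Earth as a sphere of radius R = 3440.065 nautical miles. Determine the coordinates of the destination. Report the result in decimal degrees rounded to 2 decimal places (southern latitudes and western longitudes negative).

latitude -58.20°, longitude -168.96°

The arc subtends δ = 3018.9/3440.065 = 0.877571 rad at the centre.
Start latitude φ₁ = -1.220509 rad; initial bearing θ = 3.471809 rad.
sin φ₂ = sin φ₁ cos δ + cos φ₁ sin δ cos θ = (-0.939274)(0.639022) + (0.343168)(0.769189)(-0.945972) = -0.849916
φ₂ = asin(-0.849916) = -1.015826 rad = -58.20°.
For the longitude increment, Δλ = atan2( sin θ sin δ cos φ₁, cos δ − sin φ₁ sin φ₂ ) = atan2(-0.085589, -0.159283) = -151.75°.
Hence λ₂ = -17.21° + -151.75° = -168.96°.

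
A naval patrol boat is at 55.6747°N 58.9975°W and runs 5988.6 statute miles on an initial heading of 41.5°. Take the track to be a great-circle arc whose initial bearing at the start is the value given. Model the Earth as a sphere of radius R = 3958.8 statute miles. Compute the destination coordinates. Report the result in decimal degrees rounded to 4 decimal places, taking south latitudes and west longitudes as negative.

Angular distance δ = d/R = 5988.6 / 3958.8 = 1.512731 rad.
With φ₁ = 55.6747° = 0.971707 rad and θ = 41.5° = 0.724312 rad:
Applying the spherical law of cosines for sides, sin φ₂ = sin φ₁ cos δ + cos φ₁ sin δ cos θ = 0.469544, so φ₂ = 28.0047°.
Then Δλ = atan2(0.373016, -0.329740) = 2.294692 rad, from sin θ sin δ cos φ₁ over cos δ − sin φ₁ sin φ₂.
Hence λ₂ = -58.9975° + 131.4762° = 72.4787°.

latitude 28.0047°, longitude 72.4787°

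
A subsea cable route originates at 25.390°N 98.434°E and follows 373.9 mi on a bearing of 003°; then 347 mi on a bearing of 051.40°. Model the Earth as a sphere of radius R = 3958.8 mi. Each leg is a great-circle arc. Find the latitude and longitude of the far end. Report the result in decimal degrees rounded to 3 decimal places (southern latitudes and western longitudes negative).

Apply the spherical direct solution leg by leg, carrying full precision between legs.
Leg 1: from (25.390°, 98.434°), δ = 373.9/3958.8 = 0.094448 rad, θ = 3° → φ = 30.794°, λ = 98.763°.
Leg 2: from (30.794°, 98.763°), δ = 347/3958.8 = 0.087653 rad, θ = 51.4° → φ = 33.842°, λ = 103.488°.

latitude 33.842°, longitude 103.488°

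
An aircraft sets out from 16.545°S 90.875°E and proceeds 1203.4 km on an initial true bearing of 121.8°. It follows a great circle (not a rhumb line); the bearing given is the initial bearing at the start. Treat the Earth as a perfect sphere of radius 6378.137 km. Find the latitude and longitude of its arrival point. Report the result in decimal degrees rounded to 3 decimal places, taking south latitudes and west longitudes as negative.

The arc subtends δ = 1203.4/6378.137 = 0.188676 rad at the centre.
Converting: φ₁ = -0.288765 rad, θ = 2.125811 rad.
sin φ₂ = sin φ₁ cos δ + cos φ₁ sin δ cos θ = (-0.284768)(0.982253) + (0.958596)(0.187558)(-0.526956) = -0.374457
φ₂ = asin(-0.374457) = -0.383812 rad = -21.991°.
For the longitude increment, Δλ = atan2( sin θ sin δ cos φ₁, cos δ − sin φ₁ sin φ₂ ) = atan2(0.152805, 0.875620) = 9.899°.
λ₂ = 90.875° + 9.899° = 100.774°.

latitude -21.991°, longitude 100.774°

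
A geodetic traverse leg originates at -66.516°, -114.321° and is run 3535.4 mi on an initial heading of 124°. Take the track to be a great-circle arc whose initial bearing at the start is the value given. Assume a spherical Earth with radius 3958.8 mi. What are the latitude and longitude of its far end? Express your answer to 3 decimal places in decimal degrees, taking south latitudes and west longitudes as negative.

latitude -48.477°, longitude -11.274°

δ = 3535.4/3958.8 = 0.893048 rad (51.1679°).
Start latitude φ₁ = -1.160923 rad; initial bearing θ = 2.164208 rad.
Destination latitude: φ₂ = arcsin( sin φ₁ cos δ + cos φ₁ sin δ cos θ ) = arcsin(-0.748688) = -48.477°.
For the longitude increment, Δλ = atan2( sin θ sin δ cos φ₁, cos δ − sin φ₁ sin φ₂ ) = atan2(0.257350, -0.059635) = 103.047°.
λ₂ = -114.321° + 103.047° = -11.274°.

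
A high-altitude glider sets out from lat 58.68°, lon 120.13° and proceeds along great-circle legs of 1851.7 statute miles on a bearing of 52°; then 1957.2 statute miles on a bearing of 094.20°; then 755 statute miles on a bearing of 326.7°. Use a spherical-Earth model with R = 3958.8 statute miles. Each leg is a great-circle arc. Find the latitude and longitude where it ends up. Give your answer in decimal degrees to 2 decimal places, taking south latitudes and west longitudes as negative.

latitude 60.20°, longitude -144.91°

Apply the spherical direct solution leg by leg, carrying full precision between legs.
Leg 1: from (58.68°, 120.13°), δ = 1851.7/3958.8 = 0.467743 rad, θ = 52° → φ = 65.07°, λ = 177.57°.
Leg 2: from (65.07°, 177.57°), δ = 1957.2/3958.8 = 0.494392 rad, θ = 94.2° → φ = 51.59°, λ = -132.82°.
Leg 3: from (51.59°, -132.82°), δ = 755/3958.8 = 0.190714 rad, θ = 326.7° → φ = 60.20°, λ = -144.91°.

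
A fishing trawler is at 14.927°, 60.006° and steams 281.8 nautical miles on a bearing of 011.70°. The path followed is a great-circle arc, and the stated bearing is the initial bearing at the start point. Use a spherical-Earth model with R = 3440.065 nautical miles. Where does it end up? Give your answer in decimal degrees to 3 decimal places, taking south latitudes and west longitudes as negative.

Central angle δ = d/R = 0.081917 rad.
Start latitude φ₁ = 0.260525 rad; initial bearing θ = 0.204204 rad.
sin φ₂ = sin φ₁ cos δ + cos φ₁ sin δ cos θ = (0.257588)(0.996647) + (0.966255)(0.081825)(0.979223) = 0.334146
φ₂ = asin(0.334146) = 0.340699 rad = 19.521°.
Δλ = atan2( sin θ sin δ cos φ₁ , cos δ − sin φ₁ sin φ₂ ) = atan2(0.016033, 0.910575) = 0.017606 rad = 1.009°.
Hence λ₂ = 60.006° + 1.009° = 61.015°.

latitude 19.521°, longitude 61.015°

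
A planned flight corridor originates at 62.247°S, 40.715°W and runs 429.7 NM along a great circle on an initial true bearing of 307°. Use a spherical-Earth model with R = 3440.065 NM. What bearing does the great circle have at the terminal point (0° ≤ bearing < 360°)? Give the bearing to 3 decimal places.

Central angle δ = d/R = 0.124910 rad.
With φ₁ = -62.247° = -1.086415 rad and θ = 307° = 5.358161 rad:
Destination latitude: φ₂ = arcsin( sin φ₁ cos δ + cos φ₁ sin δ cos θ ) = arcsin(-0.843154) = -57.475°.
Then Δλ = atan2(-0.046333, 0.246048) = -0.186128 rad, from sin θ sin δ cos φ₁ over cos δ − sin φ₁ sin φ₂.
λ₂ = λ₁ + Δλ = -51.379°.
The forward bearing on arrival equals the back-azimuth from the destination plus 180°.
Back-azimuth from P₂ (-57.475°, -51.379°) to P₁ (-62.247°, -40.715°), with Δλ' = λ₁ − λ₂ = 10.664°: atan2( sin Δλ' cos φ₁ , cos φ₂ sin φ₁ − sin φ₂ cos φ₁ cos Δλ' ) = 136.237°.
Final bearing = (136.237° + 180°) mod 360° = 316.237°.

final bearing 316.237°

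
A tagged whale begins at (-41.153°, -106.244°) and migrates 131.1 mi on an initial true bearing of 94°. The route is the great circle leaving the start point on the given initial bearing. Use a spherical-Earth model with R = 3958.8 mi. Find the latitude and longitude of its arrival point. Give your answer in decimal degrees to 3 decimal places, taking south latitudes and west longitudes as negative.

latitude -41.258°, longitude -103.726°

δ = 131.1/3958.8 = 0.033116 rad (1.8974°).
Start latitude φ₁ = -0.718255 rad; initial bearing θ = 1.640609 rad.
Applying the spherical law of cosines for sides, sin φ₂ = sin φ₁ cos δ + cos φ₁ sin δ cos θ = -0.659450, so φ₂ = -41.258°.
For the longitude increment, Δλ = atan2( sin θ sin δ cos φ₁, cos δ − sin φ₁ sin φ₂ ) = atan2(0.024870, 0.565486) = 2.518°.
λ₂ = -106.244° + 2.518° = -103.726°.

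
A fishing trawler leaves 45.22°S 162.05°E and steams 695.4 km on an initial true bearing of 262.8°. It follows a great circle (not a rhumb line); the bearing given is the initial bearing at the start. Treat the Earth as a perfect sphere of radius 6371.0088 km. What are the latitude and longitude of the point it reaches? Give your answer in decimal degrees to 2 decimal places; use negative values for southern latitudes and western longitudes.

latitude -45.66°, longitude 153.15°

The arc subtends δ = 695.4/6371.0088 = 0.109151 rad at the centre.
Start latitude φ₁ = -0.789238 rad; initial bearing θ = 4.586725 rad.
Destination latitude: φ₂ = arcsin( sin φ₁ cos δ + cos φ₁ sin δ cos θ ) = arcsin(-0.715210) = -45.66°.
Then Δλ = atan2(-0.076127, 0.486381) = -0.155257 rad, from sin θ sin δ cos φ₁ over cos δ − sin φ₁ sin φ₂.
λ₂ = λ₁ + Δλ = 153.15°.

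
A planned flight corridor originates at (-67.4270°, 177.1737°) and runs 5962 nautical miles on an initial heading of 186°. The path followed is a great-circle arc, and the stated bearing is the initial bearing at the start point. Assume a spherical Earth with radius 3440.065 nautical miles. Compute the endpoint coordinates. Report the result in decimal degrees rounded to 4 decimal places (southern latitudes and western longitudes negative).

Central angle δ = d/R = 1.733107 rad.
Converting: φ₁ = -1.176823 rad, θ = 3.246312 rad.
sin φ₂ = sin φ₁ cos δ + cos φ₁ sin δ cos θ = (-0.923391)(-0.161599) + (0.383860)(0.986857)(-0.994522) = -0.227521
φ₂ = asin(-0.227521) = -0.229531 rad = -13.1512°.
For the longitude increment, Δλ = atan2( sin θ sin δ cos φ₁, cos δ − sin φ₁ sin φ₂ ) = atan2(-0.039597, -0.371690) = -173.9191°.
Hence λ₂ = 177.1737° + -173.9191° = 3.2546°.

latitude -13.1512°, longitude 3.2546°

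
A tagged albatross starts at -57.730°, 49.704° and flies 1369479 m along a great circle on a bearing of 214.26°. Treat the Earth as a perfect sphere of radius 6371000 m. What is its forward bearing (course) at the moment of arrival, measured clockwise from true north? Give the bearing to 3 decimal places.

Central angle δ = d/R = 0.214955 rad.
With φ₁ = -57.730° = -1.007579 rad and θ = 214.26° = 3.739542 rad:
sin φ₂ = sin φ₁ cos δ + cos φ₁ sin δ cos θ = (-0.845542)(0.976986) + (0.533910)(0.213304)(-0.826492) = -0.920207
φ₂ = asin(-0.920207) = -1.168609 rad = -66.956°.
Then Δλ = atan2(-0.064111, 0.198913) = -0.311796 rad, from sin θ sin δ cos φ₁ over cos δ − sin φ₁ sin φ₂.
λ₂ = λ₁ + Δλ = 31.839°.
The forward bearing on arrival equals the back-azimuth from the destination plus 180°.
Back-azimuth from P₂ (-66.956°, 31.839°) to P₁ (-57.730°, 49.704°), with Δλ' = λ₁ − λ₂ = 17.865°: atan2( sin Δλ' cos φ₁ , cos φ₂ sin φ₁ − sin φ₂ cos φ₁ cos Δλ' ) = 50.162°.
Final bearing = (50.162° + 180°) mod 360° = 230.162°.

final bearing 230.162°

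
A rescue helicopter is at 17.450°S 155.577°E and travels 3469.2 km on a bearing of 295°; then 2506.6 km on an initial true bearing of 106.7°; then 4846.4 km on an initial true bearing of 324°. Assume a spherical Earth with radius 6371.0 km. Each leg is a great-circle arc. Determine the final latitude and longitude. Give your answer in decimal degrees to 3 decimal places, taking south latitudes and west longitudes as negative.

Apply the spherical direct solution leg by leg, carrying full precision between legs.
Leg 1: from (-17.450°, 155.577°), δ = 3469.2/6371 = 0.544530 rad, θ = 295° → φ = -2.731°, λ = 127.542°.
Leg 2: from (-2.731°, 127.542°), δ = 2506.6/6371 = 0.393439 rad, θ = 106.7° → φ = -8.862°, λ = 149.358°.
Leg 3: from (-8.862°, 149.358°), δ = 4846.4/6371 = 0.760697 rad, θ = 324° → φ = 26.073°, λ = 122.541°.

latitude 26.073°, longitude 122.541°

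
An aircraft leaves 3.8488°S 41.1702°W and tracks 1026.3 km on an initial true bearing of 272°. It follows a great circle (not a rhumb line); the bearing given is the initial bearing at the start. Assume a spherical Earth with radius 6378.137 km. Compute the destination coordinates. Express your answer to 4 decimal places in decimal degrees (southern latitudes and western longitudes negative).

Angular distance δ = d/R = 1026.3 / 6378.137 = 0.160909 rad.
Start latitude φ₁ = -0.067174 rad; initial bearing θ = 4.747296 rad.
Applying the spherical law of cosines for sides, sin φ₂ = sin φ₁ cos δ + cos φ₁ sin δ cos θ = -0.060678, so φ₂ = -3.4787°.
For the longitude increment, Δλ = atan2( sin θ sin δ cos φ₁, cos δ − sin φ₁ sin φ₂ ) = atan2(-0.159757, 0.983009) = -9.2309°.
Hence λ₂ = -41.1702° + -9.2309° = -50.4011°.

latitude -3.4787°, longitude -50.4011°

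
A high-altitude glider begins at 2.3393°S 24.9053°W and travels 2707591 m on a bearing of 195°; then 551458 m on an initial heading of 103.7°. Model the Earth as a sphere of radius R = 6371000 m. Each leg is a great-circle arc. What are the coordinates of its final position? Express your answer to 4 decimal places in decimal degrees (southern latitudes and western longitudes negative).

latitude -26.8669°, longitude -26.3095°

Apply the spherical direct solution leg by leg, carrying full precision between legs.
Leg 1: from (-2.3393°, -24.9053°), δ = 2707591/6371000 = 0.424987 rad, θ = 195° → φ = -25.7925°, λ = -31.7121°.
Leg 2: from (-25.7925°, -31.7121°), δ = 551458/6371000 = 0.086558 rad, θ = 103.7° → φ = -26.8669°, λ = -26.3095°.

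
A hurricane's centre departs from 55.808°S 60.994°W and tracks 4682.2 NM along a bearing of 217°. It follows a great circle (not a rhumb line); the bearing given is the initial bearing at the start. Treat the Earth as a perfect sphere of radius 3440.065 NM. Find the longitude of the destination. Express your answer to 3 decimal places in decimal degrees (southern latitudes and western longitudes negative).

longitude 167.053°

Angular distance δ = d/R = 4682.2 / 3440.065 = 1.361079 rad.
With φ₁ = -55.808° = -0.974033 rad and θ = 217° = 3.787364 rad:
Destination latitude: φ₂ = arcsin( sin φ₁ cos δ + cos φ₁ sin δ cos θ ) = arcsin(-0.611175) = -37.675°.
Δλ = atan2( sin θ sin δ cos φ₁ , cos δ − sin φ₁ sin φ₂ ) = atan2(-0.330791, -0.297355) = -2.303016 rad = -131.953°.
λ₂ = -60.994° + -131.953° = -192.947°, normalized to (−180°, 180°] → 167.053°.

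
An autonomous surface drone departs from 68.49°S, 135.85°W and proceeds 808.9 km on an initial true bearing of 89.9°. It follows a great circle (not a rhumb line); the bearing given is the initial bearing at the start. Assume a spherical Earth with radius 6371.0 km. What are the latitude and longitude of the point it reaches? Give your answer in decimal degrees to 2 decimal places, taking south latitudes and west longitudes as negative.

latitude -67.34°, longitude -116.66°

δ = 808.9/6371 = 0.126966 rad (7.2746°).
Start latitude φ₁ = -1.195376 rad; initial bearing θ = 1.569051 rad.
sin φ₂ = sin φ₁ cos δ + cos φ₁ sin δ cos θ = (-0.930354)(0.991951) + (0.366664)(0.126625)(0.001745) = -0.922784
φ₂ = asin(-0.922784) = -1.175244 rad = -67.34°.
Δλ = atan2( sin θ sin δ cos φ₁ , cos δ − sin φ₁ sin φ₂ ) = atan2(0.046429, 0.133435) = 0.334847 rad = 19.19°.
Hence λ₂ = -135.85° + 19.19° = -116.66°.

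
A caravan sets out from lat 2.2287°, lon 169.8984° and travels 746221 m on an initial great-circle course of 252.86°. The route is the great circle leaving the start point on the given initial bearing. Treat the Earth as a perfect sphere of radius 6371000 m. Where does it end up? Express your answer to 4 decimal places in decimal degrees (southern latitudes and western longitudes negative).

latitude 0.2411°, longitude 163.4867°

δ = 746221/6371000 = 0.117128 rad (6.7109°).
With φ₁ = 2.2287° = 0.038898 rad and θ = 252.86° = 4.413240 rad:
Applying the spherical law of cosines for sides, sin φ₂ = sin φ₁ cos δ + cos φ₁ sin δ cos θ = 0.004208, so φ₂ = 0.2411°.
Δλ = atan2( sin θ sin δ cos φ₁ , cos δ − sin φ₁ sin φ₂ ) = atan2(-0.111586, 0.992985) = -0.111904 rad = -6.4117°.
λ₂ = 169.8984° + -6.4117° = 163.4867°.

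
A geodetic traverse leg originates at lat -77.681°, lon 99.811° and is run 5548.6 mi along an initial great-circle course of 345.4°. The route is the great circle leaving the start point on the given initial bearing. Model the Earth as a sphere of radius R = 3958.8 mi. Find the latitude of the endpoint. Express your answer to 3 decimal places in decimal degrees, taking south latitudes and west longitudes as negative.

latitude 2.235°

Angular distance δ = d/R = 5548.6 / 3958.8 = 1.401586 rad.
With φ₁ = -77.681° = -1.355789 rad and θ = 345.4° = 6.028367 rad:
Applying the spherical law of cosines for sides, sin φ₂ = sin φ₁ cos δ + cos φ₁ sin δ cos θ = 0.038990, so φ₂ = 2.235°.
For the longitude increment, Δλ = atan2( sin θ sin δ cos φ₁, cos δ − sin φ₁ sin φ₂ ) = atan2(-0.053012, 0.206496) = -14.398°.
Hence λ₂ = 99.811° + -14.398° = 85.413°.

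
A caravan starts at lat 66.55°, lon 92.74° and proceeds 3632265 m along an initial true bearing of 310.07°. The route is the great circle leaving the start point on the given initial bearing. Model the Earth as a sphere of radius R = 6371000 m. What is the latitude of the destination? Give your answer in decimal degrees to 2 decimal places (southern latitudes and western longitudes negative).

Angular distance δ = d/R = 3632265 / 6371000 = 0.570125 rad.
Converting: φ₁ = 1.161517 rad, θ = 5.411742 rad.
Destination latitude: φ₂ = arcsin( sin φ₁ cos δ + cos φ₁ sin δ cos θ ) = arcsin(0.910568) = 65.58°.
Then Δλ = atan2(-0.164368, 0.006471) = -1.531447 rad, from sin θ sin δ cos φ₁ over cos δ − sin φ₁ sin φ₂.
λ₂ = λ₁ + Δλ = 4.99°.

latitude 65.58°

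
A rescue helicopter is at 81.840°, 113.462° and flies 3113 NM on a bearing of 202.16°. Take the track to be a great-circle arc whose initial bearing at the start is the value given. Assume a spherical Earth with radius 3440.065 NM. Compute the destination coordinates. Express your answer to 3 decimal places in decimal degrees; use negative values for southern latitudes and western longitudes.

latitude 30.539°, longitude 93.318°

The arc subtends δ = 3113/3440.065 = 0.904925 rad at the centre.
Start latitude φ₁ = 1.428377 rad; initial bearing θ = 3.528358 rad.
Destination latitude: φ₂ = arcsin( sin φ₁ cos δ + cos φ₁ sin δ cos θ ) = arcsin(0.508118) = 30.539°.
For the longitude increment, Δλ = atan2( sin θ sin δ cos φ₁, cos δ − sin φ₁ sin φ₂ ) = atan2(-0.042101, 0.114771) = -20.144°.
λ₂ = λ₁ + Δλ = 93.318°.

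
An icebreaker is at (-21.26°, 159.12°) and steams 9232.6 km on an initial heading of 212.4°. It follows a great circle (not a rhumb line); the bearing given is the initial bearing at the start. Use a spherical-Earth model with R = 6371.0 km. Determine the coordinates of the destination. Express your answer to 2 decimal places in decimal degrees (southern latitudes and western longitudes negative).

latitude -55.59°, longitude 49.38°

The arc subtends δ = 9232.6/6371 = 1.449160 rad at the centre.
Start latitude φ₁ = -0.371057 rad; initial bearing θ = 3.707079 rad.
Applying the spherical law of cosines for sides, sin φ₂ = sin φ₁ cos δ + cos φ₁ sin δ cos θ = -0.825050, so φ₂ = -55.59°.
Then Δλ = atan2(-0.495671, -0.177827) = -1.915254 rad, from sin θ sin δ cos φ₁ over cos δ − sin φ₁ sin φ₂.
λ₂ = λ₁ + Δλ = 49.38°.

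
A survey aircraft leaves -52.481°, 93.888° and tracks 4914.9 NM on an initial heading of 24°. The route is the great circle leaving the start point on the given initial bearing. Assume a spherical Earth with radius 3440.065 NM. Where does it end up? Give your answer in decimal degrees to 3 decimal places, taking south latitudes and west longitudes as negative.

latitude 26.006°, longitude 120.503°

Central angle δ = d/R = 1.428723 rad.
With φ₁ = -52.481° = -0.915966 rad and θ = 24° = 0.418879 rad:
Applying the spherical law of cosines for sides, sin φ₂ = sin φ₁ cos δ + cos φ₁ sin δ cos θ = 0.438459, so φ₂ = 26.006°.
For the longitude increment, Δλ = atan2( sin θ sin δ cos φ₁, cos δ − sin φ₁ sin φ₂ ) = atan2(0.245217, 0.489360) = 26.615°.
Hence λ₂ = 93.888° + 26.615° = 120.503°.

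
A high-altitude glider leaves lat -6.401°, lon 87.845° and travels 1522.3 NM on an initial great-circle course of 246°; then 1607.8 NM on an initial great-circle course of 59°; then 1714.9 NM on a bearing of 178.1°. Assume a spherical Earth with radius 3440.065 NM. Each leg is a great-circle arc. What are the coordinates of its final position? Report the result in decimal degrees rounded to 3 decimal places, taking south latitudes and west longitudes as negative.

latitude -29.765°, longitude 87.614°

Apply the spherical direct solution leg by leg, carrying full precision between legs.
Leg 1: from (-6.401°, 87.845°), δ = 1522.3/3440.065 = 0.442521 rad, θ = 246° → φ = -15.893°, λ = 63.845°.
Leg 2: from (-15.893°, 63.845°), δ = 1607.8/3440.065 = 0.467375 rad, θ = 59° → φ = -1.220°, λ = 86.568°.
Leg 3: from (-1.220°, 86.568°), δ = 1714.9/3440.065 = 0.498508 rad, θ = 178.1° → φ = -29.765°, λ = 87.614°.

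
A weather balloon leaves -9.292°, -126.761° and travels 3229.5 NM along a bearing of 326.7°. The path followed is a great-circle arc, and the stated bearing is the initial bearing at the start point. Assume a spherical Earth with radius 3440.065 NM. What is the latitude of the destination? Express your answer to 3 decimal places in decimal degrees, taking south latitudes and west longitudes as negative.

latitude 34.759°

δ = 3229.5/3440.065 = 0.938790 rad (53.7887°).
With φ₁ = -9.292° = -0.162176 rad and θ = 326.7° = 5.701991 rad:
sin φ₂ = sin φ₁ cos δ + cos φ₁ sin δ cos θ = (-0.161466)(0.590764) + (0.986878)(0.806844)(0.835807) = 0.570129
φ₂ = asin(0.570129) = 0.606663 rad = 34.759°.
Δλ = atan2( sin θ sin δ cos φ₁ , cos δ − sin φ₁ sin φ₂ ) = atan2(-0.437163, 0.682821) = -0.569477 rad = -32.629°.
λ₂ = -126.761° + -32.629° = -159.390°.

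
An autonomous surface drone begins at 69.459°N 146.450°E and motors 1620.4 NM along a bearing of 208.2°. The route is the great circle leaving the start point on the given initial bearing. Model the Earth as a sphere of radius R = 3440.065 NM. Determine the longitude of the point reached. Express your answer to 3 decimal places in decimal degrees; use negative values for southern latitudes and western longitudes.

longitude 129.118°

Central angle δ = d/R = 0.471038 rad.
With φ₁ = 69.459° = 1.212288 rad and θ = 208.2° = 3.633776 rad:
sin φ₂ = sin φ₁ cos δ + cos φ₁ sin δ cos θ = (0.936421)(0.891098) + (0.350878)(0.453811)(-0.881303) = 0.694111
φ₂ = asin(0.694111) = 0.767185 rad = 43.956°.
For the longitude increment, Δλ = atan2( sin θ sin δ cos φ₁, cos δ − sin φ₁ sin φ₂ ) = atan2(-0.075245, 0.241117) = -17.332°.
λ₂ = 146.450° + -17.332° = 129.118°.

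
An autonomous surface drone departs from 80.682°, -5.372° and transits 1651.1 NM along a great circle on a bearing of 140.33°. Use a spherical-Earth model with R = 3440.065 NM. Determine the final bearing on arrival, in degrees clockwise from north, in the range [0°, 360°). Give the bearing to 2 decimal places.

final bearing 169.65°

Central angle δ = d/R = 0.479962 rad.
Converting: φ₁ = 1.408167 rad, θ = 2.449221 rad.
Destination latitude: φ₂ = arcsin( sin φ₁ cos δ + cos φ₁ sin δ cos θ ) = arcsin(0.817761) = 54.861°.
Then Δλ = atan2(0.047726, 0.080042) = 0.537666 rad, from sin θ sin δ cos φ₁ over cos δ − sin φ₁ sin φ₂.
λ₂ = λ₁ + Δλ = 25.434°.
The forward bearing on arrival equals the back-azimuth from the destination plus 180°.
Back-azimuth from P₂ (54.86°, 25.43°) to P₁ (80.68°, -5.37°), with Δλ' = λ₁ − λ₂ = -30.81°: atan2( sin Δλ' cos φ₁ , cos φ₂ sin φ₁ − sin φ₂ cos φ₁ cos Δλ' ) = 349.65°.
Final bearing = (349.65° + 180°) mod 360° = 169.65°.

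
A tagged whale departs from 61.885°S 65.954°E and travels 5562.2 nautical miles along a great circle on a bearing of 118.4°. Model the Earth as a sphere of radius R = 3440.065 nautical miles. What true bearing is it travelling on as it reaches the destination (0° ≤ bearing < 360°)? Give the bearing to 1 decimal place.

final bearing 24.9°

δ = 5562.2/3440.065 = 1.616888 rad (92.6409°).
Start latitude φ₁ = -1.080097 rad; initial bearing θ = 2.066470 rad.
Applying the spherical law of cosines for sides, sin φ₂ = sin φ₁ cos δ + cos φ₁ sin δ cos θ = -0.183258, so φ₂ = -10.560°.
Then Δλ = atan2(0.414088, -0.207709) = 2.035729 rad, from sin θ sin δ cos φ₁ over cos δ − sin φ₁ sin φ₂.
λ₂ = 65.954° + 116.639° = 182.593°, normalized to (−180°, 180°] → -177.407°.
The forward bearing on arrival equals the back-azimuth from the destination plus 180°.
Back-azimuth from P₂ (-10.6°, -177.4°) to P₁ (-61.9°, 66.0°), with Δλ' = λ₁ − λ₂ = 243.4°: atan2( sin Δλ' cos φ₁ , cos φ₂ sin φ₁ − sin φ₂ cos φ₁ cos Δλ' ) = 204.9°.
Final bearing = (204.9° + 180°) mod 360° = 24.9°.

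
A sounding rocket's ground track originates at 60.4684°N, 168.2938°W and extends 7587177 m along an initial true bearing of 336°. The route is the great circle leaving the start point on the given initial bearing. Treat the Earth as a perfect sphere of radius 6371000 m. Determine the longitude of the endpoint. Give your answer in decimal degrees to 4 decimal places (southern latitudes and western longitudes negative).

longitude 45.9263°

Angular distance δ = d/R = 7587177 / 6371000 = 1.190893 rad.
With φ₁ = 60.4684° = 1.055373 rad and θ = 336° = 5.864306 rad:
sin φ₂ = sin φ₁ cos δ + cos φ₁ sin δ cos θ = (0.870084)(0.370831) + (0.492904)(0.928700)(0.913545) = 0.740838
φ₂ = asin(0.740838) = 0.834318 rad = 47.8029°.
Then Δλ = atan2(-0.186188, -0.273761) = -2.544340 rad, from sin θ sin δ cos φ₁ over cos δ − sin φ₁ sin φ₂.
λ₂ = -168.2938° + -145.7799° = -314.0737°, normalized to (−180°, 180°] → 45.9263°.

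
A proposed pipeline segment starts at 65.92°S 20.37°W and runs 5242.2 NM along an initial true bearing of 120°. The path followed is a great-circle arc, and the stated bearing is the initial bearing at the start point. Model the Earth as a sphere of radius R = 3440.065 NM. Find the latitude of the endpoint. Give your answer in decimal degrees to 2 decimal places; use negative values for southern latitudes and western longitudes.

latitude -14.28°

The arc subtends δ = 5242.2/3440.065 = 1.523867 rad at the centre.
With φ₁ = -65.92° = -1.150521 rad and θ = 120° = 2.094395 rad:
Applying the spherical law of cosines for sides, sin φ₂ = sin φ₁ cos δ + cos φ₁ sin δ cos θ = -0.246611, so φ₂ = -14.28°.
Then Δλ = atan2(0.352960, -0.178238) = 2.038421 rad, from sin θ sin δ cos φ₁ over cos δ − sin φ₁ sin φ₂.
λ₂ = λ₁ + Δλ = 96.42°.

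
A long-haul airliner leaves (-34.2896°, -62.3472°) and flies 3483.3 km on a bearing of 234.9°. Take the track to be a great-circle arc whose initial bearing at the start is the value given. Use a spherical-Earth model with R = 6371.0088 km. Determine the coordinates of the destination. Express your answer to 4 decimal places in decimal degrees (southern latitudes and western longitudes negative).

latitude -46.7391°, longitude -100.7127°

δ = 3483.3/6371.0088 = 0.546742 rad (31.3260°).
Start latitude φ₁ = -0.598466 rad; initial bearing θ = 4.099778 rad.
sin φ₂ = sin φ₁ cos δ + cos φ₁ sin δ cos θ = (-0.563376)(0.854223) + (0.826201)(0.519907)(-0.575005) = -0.728241
φ₂ = asin(-0.728241) = -0.815751 rad = -46.7391°.
Δλ = atan2( sin θ sin δ cos φ₁ , cos δ − sin φ₁ sin φ₂ ) = atan2(-0.351434, 0.443949) = -0.669604 rad = -38.3655°.
λ₂ = λ₁ + Δλ = -100.7127°.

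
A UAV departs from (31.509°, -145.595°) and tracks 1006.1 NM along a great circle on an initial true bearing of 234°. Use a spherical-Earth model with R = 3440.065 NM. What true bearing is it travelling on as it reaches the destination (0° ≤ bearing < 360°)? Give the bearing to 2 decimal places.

Angular distance δ = d/R = 1006.1 / 3440.065 = 0.292465 rad.
With φ₁ = 31.509° = 0.549936 rad and θ = 234° = 4.084070 rad:
sin φ₂ = sin φ₁ cos δ + cos φ₁ sin δ cos θ = (0.522632)(0.957536) + (0.852558)(0.288314)(-0.587785) = 0.355959
φ₂ = asin(0.355959) = 0.363940 rad = 20.852°.
Δλ = atan2( sin θ sin δ cos φ₁ , cos δ − sin φ₁ sin φ₂ ) = atan2(-0.198860, 0.771500) = -0.252266 rad = -14.454°.
Hence λ₂ = -145.595° + -14.454° = -160.049°.
The forward bearing on arrival equals the back-azimuth from the destination plus 180°.
Back-azimuth from P₂ (20.85°, -160.05°) to P₁ (31.51°, -145.59°), with Δλ' = λ₁ − λ₂ = 14.45°: atan2( sin Δλ' cos φ₁ , cos φ₂ sin φ₁ − sin φ₂ cos φ₁ cos Δλ' ) = 47.57°.
Final bearing = (47.57° + 180°) mod 360° = 227.57°.

final bearing 227.57°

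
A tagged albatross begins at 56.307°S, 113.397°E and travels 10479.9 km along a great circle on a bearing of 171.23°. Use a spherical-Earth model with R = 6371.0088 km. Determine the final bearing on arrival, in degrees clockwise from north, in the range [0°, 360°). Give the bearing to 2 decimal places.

δ = 10479.9/6371.0088 = 1.644936 rad (94.2479°).
Converting: φ₁ = -0.982743 rad, θ = 2.988527 rad.
Destination latitude: φ₂ = arcsin( sin φ₁ cos δ + cos φ₁ sin δ cos θ ) = arcsin(-0.485122) = -29.020°.
Δλ = atan2( sin θ sin δ cos φ₁ , cos δ − sin φ₁ sin φ₂ ) = atan2(0.084348, -0.477703) = 2.966823 rad = 169.986°.
λ₂ = 113.397° + 169.986° = 283.383°, normalized to (−180°, 180°] → -76.617°.
The forward bearing on arrival equals the back-azimuth from the destination plus 180°.
Back-azimuth from P₂ (-29.02°, -76.62°) to P₁ (-56.31°, 113.40°), with Δλ' = λ₁ − λ₂ = 190.01°: atan2( sin Δλ' cos φ₁ , cos φ₂ sin φ₁ − sin φ₂ cos φ₁ cos Δλ' ) = 185.55°.
Final bearing = (185.55° + 180°) mod 360° = 5.55°.

final bearing 5.55°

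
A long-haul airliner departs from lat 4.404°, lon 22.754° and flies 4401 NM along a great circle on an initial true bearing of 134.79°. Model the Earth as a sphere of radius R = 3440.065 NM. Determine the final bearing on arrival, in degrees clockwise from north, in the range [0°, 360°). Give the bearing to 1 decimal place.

Angular distance δ = d/R = 4401 / 3440.065 = 1.279336 rad.
Start latitude φ₁ = 0.076864 rad; initial bearing θ = 2.352529 rad.
Applying the spherical law of cosines for sides, sin φ₂ = sin φ₁ cos δ + cos φ₁ sin δ cos θ = -0.650740, so φ₂ = -40.597°.
For the longitude increment, Δλ = atan2( sin θ sin δ cos φ₁, cos δ − sin φ₁ sin φ₂ ) = atan2(0.677756, 0.337320) = 63.540°.
Hence λ₂ = 22.754° + 63.540° = 86.294°.
The forward bearing on arrival equals the back-azimuth from the destination plus 180°.
Back-azimuth from P₂ (-40.6°, 86.3°) to P₁ (4.4°, 22.8°), with Δλ' = λ₁ − λ₂ = -63.5°: atan2( sin Δλ' cos φ₁ , cos φ₂ sin φ₁ − sin φ₂ cos φ₁ cos Δλ' ) = 291.3°.
Final bearing = (291.3° + 180°) mod 360° = 111.3°.

final bearing 111.3°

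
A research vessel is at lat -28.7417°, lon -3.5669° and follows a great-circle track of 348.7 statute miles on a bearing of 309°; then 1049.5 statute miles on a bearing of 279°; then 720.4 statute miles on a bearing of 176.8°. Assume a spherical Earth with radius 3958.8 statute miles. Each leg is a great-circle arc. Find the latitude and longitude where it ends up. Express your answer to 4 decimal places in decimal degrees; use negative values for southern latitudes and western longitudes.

Apply the spherical direct solution leg by leg, carrying full precision between legs.
Leg 1: from (-28.7417°, -3.5669°), δ = 348.7/3958.8 = 0.088082 rad, θ = 309° → φ = -25.4966°, λ = -7.9107°.
Leg 2: from (-25.4966°, -7.9107°), δ = 1049.5/3958.8 = 0.265106 rad, θ = 279° → φ = -22.2361°, λ = -24.1456°.
Leg 3: from (-22.2361°, -24.1456°), δ = 720.4/3958.8 = 0.181974 rad, θ = 176.8° → φ = -32.6447°, λ = -23.4582°.

latitude -32.6447°, longitude -23.4582°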